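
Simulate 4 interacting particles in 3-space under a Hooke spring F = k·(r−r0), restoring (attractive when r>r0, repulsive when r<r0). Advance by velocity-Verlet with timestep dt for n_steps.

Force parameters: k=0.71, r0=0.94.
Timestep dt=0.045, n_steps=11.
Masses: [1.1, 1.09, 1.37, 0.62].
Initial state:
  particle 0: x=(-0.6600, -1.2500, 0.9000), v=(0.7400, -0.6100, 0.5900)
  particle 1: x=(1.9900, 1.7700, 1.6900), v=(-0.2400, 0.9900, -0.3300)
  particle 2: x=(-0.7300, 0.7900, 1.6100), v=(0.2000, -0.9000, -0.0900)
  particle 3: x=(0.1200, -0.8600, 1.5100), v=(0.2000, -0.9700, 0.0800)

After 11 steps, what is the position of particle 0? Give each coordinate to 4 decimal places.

(-0.1556, -1.2784, 1.2541)

step 0: x0=(-0.6600, -1.2500, 0.9000) x1=(1.9900, 1.7700, 1.6900) x2=(-0.7300, 0.7900, 1.6100) x3=(0.1200, -0.8600, 1.5100)
step 1: x0=(-0.6253, -1.2751, 0.9273) x1=(1.9758, 1.8113, 1.6746) x2=(-0.7198, 0.7488, 1.6057) x3=(0.1299, -0.9006, 1.5137)
step 2: x0=(-0.5880, -1.2957, 0.9558) x1=(1.9548, 1.8461, 1.6583) x2=(-0.7072, 0.7063, 1.6011) x3=(0.1418, -0.9349, 1.5177)
step 3: x0=(-0.5482, -1.3115, 0.9856) x1=(1.9271, 1.8739, 1.6410) x2=(-0.6922, 0.6627, 1.5961) x3=(0.1557, -0.9627, 1.5219)
step 4: x0=(-0.5060, -1.3228, 1.0165) x1=(1.8928, 1.8948, 1.6230) x2=(-0.6748, 0.6179, 1.5907) x3=(0.1715, -0.9840, 1.5265)
step 5: x0=(-0.4615, -1.3295, 1.0484) x1=(1.8523, 1.9085, 1.6042) x2=(-0.6551, 0.5721, 1.5849) x3=(0.1893, -0.9987, 1.5312)
step 6: x0=(-0.4149, -1.3316, 1.0811) x1=(1.8056, 1.9151, 1.5847) x2=(-0.6331, 0.5254, 1.5789) x3=(0.2090, -1.0067, 1.5363)
step 7: x0=(-0.3663, -1.3293, 1.1147) x1=(1.7530, 1.9143, 1.5647) x2=(-0.6089, 0.4779, 1.5726) x3=(0.2307, -1.0081, 1.5416)
step 8: x0=(-0.3159, -1.3227, 1.1488) x1=(1.6949, 1.9064, 1.5443) x2=(-0.5825, 0.4298, 1.5660) x3=(0.2543, -1.0030, 1.5471)
step 9: x0=(-0.2639, -1.3119, 1.1835) x1=(1.6314, 1.8912, 1.5234) x2=(-0.5540, 0.3812, 1.5592) x3=(0.2797, -0.9915, 1.5529)
step 10: x0=(-0.2104, -1.2971, 1.2187) x1=(1.5629, 1.8689, 1.5023) x2=(-0.5236, 0.3322, 1.5522) x3=(0.3068, -0.9738, 1.5588)
step 11: x0=(-0.1556, -1.2784, 1.2541) x1=(1.4897, 1.8395, 1.4810) x2=(-0.4912, 0.2828, 1.5450) x3=(0.3357, -0.9500, 1.5650)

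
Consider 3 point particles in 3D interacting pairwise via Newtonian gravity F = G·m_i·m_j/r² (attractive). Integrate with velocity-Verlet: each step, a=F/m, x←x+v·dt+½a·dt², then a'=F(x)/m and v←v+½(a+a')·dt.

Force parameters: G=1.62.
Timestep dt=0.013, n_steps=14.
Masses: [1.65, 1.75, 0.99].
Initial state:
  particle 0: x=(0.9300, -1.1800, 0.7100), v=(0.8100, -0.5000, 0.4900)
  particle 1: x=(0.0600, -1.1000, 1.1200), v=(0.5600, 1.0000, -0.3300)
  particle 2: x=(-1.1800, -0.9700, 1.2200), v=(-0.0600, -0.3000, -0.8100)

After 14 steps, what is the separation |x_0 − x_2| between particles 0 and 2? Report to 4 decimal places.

2.2059

step 0: x0=(0.9300, -1.1800, 0.7100) x1=(0.0600, -1.1000, 1.1200) x2=(-1.1800, -0.9700, 1.2200)
step 1: x0=(0.9403, -1.1865, 0.7165) x1=(0.0674, -1.0870, 1.1156) x2=(-1.1806, -0.9739, 1.2094)
step 2: x0=(0.9500, -1.1929, 0.7232) x1=(0.0751, -1.0741, 1.1110) x2=(-1.1808, -0.9779, 1.1988)
step 3: x0=(0.9592, -1.1992, 0.7301) x1=(0.0830, -1.0611, 1.1063) x2=(-1.1806, -0.9819, 1.1882)
step 4: x0=(0.9680, -1.2055, 0.7373) x1=(0.0913, -1.0483, 1.1013) x2=(-1.1800, -0.9859, 1.1775)
step 5: x0=(0.9761, -1.2117, 0.7446) x1=(0.0998, -1.0355, 1.0962) x2=(-1.1790, -0.9899, 1.1668)
step 6: x0=(0.9838, -1.2178, 0.7522) x1=(0.1086, -1.0228, 1.0910) x2=(-1.1777, -0.9940, 1.1561)
step 7: x0=(0.9909, -1.2237, 0.7599) x1=(0.1176, -1.0102, 1.0855) x2=(-1.1759, -0.9981, 1.1453)
step 8: x0=(0.9975, -1.2296, 0.7679) x1=(0.1270, -0.9977, 1.0799) x2=(-1.1738, -1.0021, 1.1345)
step 9: x0=(1.0035, -1.2353, 0.7760) x1=(0.1367, -0.9854, 1.0741) x2=(-1.1713, -1.0062, 1.1237)
step 10: x0=(1.0091, -1.2409, 0.7843) x1=(0.1466, -0.9731, 1.0682) x2=(-1.1685, -1.0103, 1.1128)
step 11: x0=(1.0140, -1.2463, 0.7927) x1=(0.1569, -0.9611, 1.0622) x2=(-1.1653, -1.0145, 1.1019)
step 12: x0=(1.0185, -1.2515, 0.8013) x1=(0.1674, -0.9491, 1.0560) x2=(-1.1617, -1.0186, 1.0910)
step 13: x0=(1.0223, -1.2566, 0.8101) x1=(0.1783, -0.9374, 1.0496) x2=(-1.1577, -1.0227, 1.0801)
step 14: x0=(1.0257, -1.2614, 0.8190) x1=(0.1895, -0.9258, 1.0432) x2=(-1.1534, -1.0267, 1.0691)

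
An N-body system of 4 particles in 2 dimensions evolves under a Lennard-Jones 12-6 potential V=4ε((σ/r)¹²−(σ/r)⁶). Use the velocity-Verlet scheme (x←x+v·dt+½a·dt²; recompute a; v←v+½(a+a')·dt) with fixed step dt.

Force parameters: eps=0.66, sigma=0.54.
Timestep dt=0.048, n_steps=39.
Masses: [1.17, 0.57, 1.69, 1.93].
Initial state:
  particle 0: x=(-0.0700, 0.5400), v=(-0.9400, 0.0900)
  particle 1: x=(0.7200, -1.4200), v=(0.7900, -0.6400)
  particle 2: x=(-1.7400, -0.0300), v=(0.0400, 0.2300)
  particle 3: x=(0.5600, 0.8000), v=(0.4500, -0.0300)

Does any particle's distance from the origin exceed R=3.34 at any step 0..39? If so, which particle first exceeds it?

yes, particle 1

step 0: x0=(-0.0700, 0.5400) x1=(0.7200, -1.4200) x2=(-1.7400, -0.0300) x3=(0.5600, 0.8000)
step 1: x0=(-0.1125, 0.5454) x1=(0.7579, -1.4507) x2=(-1.7381, -0.0190) x3=(0.5800, 0.7979)
step 2: x0=(-0.1507, 0.5524) x1=(0.7958, -1.4814) x2=(-1.7361, -0.0079) x3=(0.5974, 0.7949)
step 3: x0=(-0.1859, 0.5603) x1=(0.8337, -1.5121) x2=(-1.7342, 0.0031) x3=(0.6129, 0.7912)
step 4: x0=(-0.2187, 0.5689) x1=(0.8716, -1.5428) x2=(-1.7322, 0.0142) x3=(0.6271, 0.7871)
step 5: x0=(-0.2499, 0.5779) x1=(0.9096, -1.5735) x2=(-1.7302, 0.0253) x3=(0.6402, 0.7828)
step 6: x0=(-0.2798, 0.5873) x1=(0.9475, -1.6041) x2=(-1.7282, 0.0363) x3=(0.6525, 0.7783)
step 7: x0=(-0.3088, 0.5968) x1=(0.9854, -1.6348) x2=(-1.7262, 0.0474) x3=(0.6642, 0.7736)
step 8: x0=(-0.3370, 0.6064) x1=(1.0233, -1.6654) x2=(-1.7241, 0.0585) x3=(0.6754, 0.7689)
step 9: x0=(-0.3646, 0.6161) x1=(1.0611, -1.6961) x2=(-1.7220, 0.0696) x3=(0.6863, 0.7641)
step 10: x0=(-0.3918, 0.6259) x1=(1.0990, -1.7267) x2=(-1.7199, 0.0807) x3=(0.6968, 0.7593)
step 11: x0=(-0.4186, 0.6357) x1=(1.1369, -1.7574) x2=(-1.7177, 0.0918) x3=(0.7071, 0.7544)
step 12: x0=(-0.4452, 0.6455) x1=(1.1748, -1.7880) x2=(-1.7155, 0.1030) x3=(0.7173, 0.7496)
step 13: x0=(-0.4717, 0.6553) x1=(1.2127, -1.8187) x2=(-1.7133, 0.1142) x3=(0.7272, 0.7447)
step 14: x0=(-0.4980, 0.6651) x1=(1.2506, -1.8493) x2=(-1.7109, 0.1254) x3=(0.7371, 0.7398)
step 15: x0=(-0.5242, 0.6748) x1=(1.2885, -1.8799) x2=(-1.7085, 0.1366) x3=(0.7468, 0.7348)
step 16: x0=(-0.5504, 0.6845) x1=(1.3264, -1.9106) x2=(-1.7061, 0.1479) x3=(0.7565, 0.7299)
step 17: x0=(-0.5766, 0.6941) x1=(1.3643, -1.9412) x2=(-1.7035, 0.1592) x3=(0.7660, 0.7250)
step 18: x0=(-0.6028, 0.7037) x1=(1.4022, -1.9718) x2=(-1.7009, 0.1705) x3=(0.7756, 0.7201)
step 19: x0=(-0.6292, 0.7132) x1=(1.4401, -2.0024) x2=(-1.6981, 0.1819) x3=(0.7850, 0.7151)
step 20: x0=(-0.6556, 0.7226) x1=(1.4779, -2.0331) x2=(-1.6952, 0.1934) x3=(0.7945, 0.7102)
step 21: x0=(-0.6823, 0.7318) x1=(1.5158, -2.0637) x2=(-1.6921, 0.2050) x3=(0.8039, 0.7053)
step 22: x0=(-0.7091, 0.7410) x1=(1.5537, -2.0943) x2=(-1.6888, 0.2166) x3=(0.8132, 0.7004)
step 23: x0=(-0.7363, 0.7499) x1=(1.5916, -2.1249) x2=(-1.6853, 0.2284) x3=(0.8226, 0.6954)
step 24: x0=(-0.7637, 0.7587) x1=(1.6295, -2.1555) x2=(-1.6816, 0.2403) x3=(0.8319, 0.6905)
step 25: x0=(-0.7916, 0.7672) x1=(1.6674, -2.1862) x2=(-1.6775, 0.2524) x3=(0.8412, 0.6856)
step 26: x0=(-0.8200, 0.7754) x1=(1.7052, -2.2168) x2=(-1.6731, 0.2647) x3=(0.8505, 0.6807)
step 27: x0=(-0.8491, 0.7831) x1=(1.7431, -2.2474) x2=(-1.6682, 0.2773) x3=(0.8597, 0.6758)
step 28: x0=(-0.8789, 0.7904) x1=(1.7810, -2.2780) x2=(-1.6628, 0.2902) x3=(0.8690, 0.6708)
step 29: x0=(-0.9098, 0.7971) x1=(1.8189, -2.3086) x2=(-1.6566, 0.3036) x3=(0.8782, 0.6659)
step 30: x0=(-0.9418, 0.8029) x1=(1.8568, -2.3392) x2=(-1.6496, 0.3176) x3=(0.8875, 0.6610)
step 31: x0=(-0.9755, 0.8076) x1=(1.8947, -2.3699) x2=(-1.6415, 0.3323) x3=(0.8967, 0.6561)
step 32: x0=(-1.0113, 0.8107) x1=(1.9325, -2.4005) x2=(-1.6319, 0.3481) x3=(0.9060, 0.6511)
step 33: x0=(-1.0500, 0.8118) x1=(1.9704, -2.4311) x2=(-1.6203, 0.3653) x3=(0.9152, 0.6462)
step 34: x0=(-1.0925, 0.8098) x1=(2.0083, -2.4617) x2=(-1.6060, 0.3846) x3=(0.9244, 0.6413)
step 35: x0=(-1.1395, 0.8042) x1=(2.0462, -2.4923) x2=(-1.5887, 0.4065) x3=(0.9336, 0.6364)
step 36: x0=(-1.1851, 0.7997) x1=(2.0841, -2.5229) x2=(-1.5723, 0.4276) x3=(0.9428, 0.6315)
step 37: x0=(-1.1844, 0.8396) x1=(2.1219, -2.5535) x2=(-1.5878, 0.4179) x3=(0.9520, 0.6265)
step 38: x0=(-1.1779, 0.8858) x1=(2.1598, -2.5841) x2=(-1.6075, 0.4039) x3=(0.9612, 0.6216)
step 39: x0=(-1.1748, 0.9280) x1=(2.1977, -2.6148) x2=(-1.6248, 0.3927) x3=(0.9704, 0.6167)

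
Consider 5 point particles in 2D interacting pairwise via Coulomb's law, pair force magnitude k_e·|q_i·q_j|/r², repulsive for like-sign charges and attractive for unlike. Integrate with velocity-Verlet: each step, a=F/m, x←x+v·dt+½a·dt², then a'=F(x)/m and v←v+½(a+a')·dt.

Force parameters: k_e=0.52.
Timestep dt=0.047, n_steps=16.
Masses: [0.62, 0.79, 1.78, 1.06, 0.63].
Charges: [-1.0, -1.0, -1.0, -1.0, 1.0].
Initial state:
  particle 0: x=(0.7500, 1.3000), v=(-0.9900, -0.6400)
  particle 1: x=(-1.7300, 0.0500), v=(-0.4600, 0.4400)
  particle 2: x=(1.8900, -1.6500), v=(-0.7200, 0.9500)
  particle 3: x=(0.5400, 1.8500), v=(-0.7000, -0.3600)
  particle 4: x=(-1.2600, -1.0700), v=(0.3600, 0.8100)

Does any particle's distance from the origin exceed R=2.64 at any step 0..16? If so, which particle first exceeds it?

step 0: x0=(0.7500, 1.3000) x1=(-1.7300, 0.0500) x2=(1.8900, -1.6500) x3=(0.5400, 1.8500) x4=(-1.2600, -1.0700)
step 1: x0=(0.7044, 1.2675) x1=(-1.7516, 0.0701) x2=(1.8562, -1.6054) x3=(0.5066, 1.8346) x4=(-1.2431, -1.0312)
step 2: x0=(0.6606, 1.2303) x1=(-1.7732, 0.0892) x2=(1.8223, -1.5609) x3=(0.4721, 1.8221) x4=(-1.2264, -0.9911)
step 3: x0=(0.6182, 1.1886) x1=(-1.7948, 0.1073) x2=(1.7885, -1.5166) x3=(0.4369, 1.8123) x4=(-1.2098, -0.9496)
step 4: x0=(0.5770, 1.1428) x1=(-1.8163, 0.1243) x2=(1.7548, -1.4723) x3=(0.4010, 1.8051) x4=(-1.1934, -0.9067)
step 5: x0=(0.5369, 1.0934) x1=(-1.8377, 0.1403) x2=(1.7210, -1.4282) x3=(0.3645, 1.8001) x4=(-1.1771, -0.8624)
step 6: x0=(0.4976, 1.0406) x1=(-1.8590, 0.1553) x2=(1.6873, -1.3842) x3=(0.3275, 1.7973) x4=(-1.1611, -0.8167)
step 7: x0=(0.4589, 0.9850) x1=(-1.8802, 0.1694) x2=(1.6535, -1.3403) x3=(0.2902, 1.7962) x4=(-1.1453, -0.7696)
step 8: x0=(0.4207, 0.9268) x1=(-1.9013, 0.1824) x2=(1.6199, -1.2966) x3=(0.2525, 1.7968) x4=(-1.1298, -0.7212)
step 9: x0=(0.3828, 0.8664) x1=(-1.9221, 0.1945) x2=(1.5862, -1.2530) x3=(0.2147, 1.7988) x4=(-1.1146, -0.6713)
step 10: x0=(0.3452, 0.8040) x1=(-1.9427, 0.2057) x2=(1.5526, -1.2095) x3=(0.1766, 1.8020) x4=(-1.0996, -0.6201)
step 11: x0=(0.3077, 0.7399) x1=(-1.9631, 0.2161) x2=(1.5190, -1.1662) x3=(0.1383, 1.8063) x4=(-1.0848, -0.5675)
step 12: x0=(0.2703, 0.6743) x1=(-1.9833, 0.2255) x2=(1.4855, -1.1231) x3=(0.1000, 1.8116) x4=(-1.0704, -0.5135)
step 13: x0=(0.2327, 0.6073) x1=(-2.0031, 0.2342) x2=(1.4520, -1.0801) x3=(0.0615, 1.8178) x4=(-1.0561, -0.4581)
step 14: x0=(0.1949, 0.5390) x1=(-2.0227, 0.2421) x2=(1.4186, -1.0373) x3=(0.0229, 1.8247) x4=(-1.0420, -0.4013)
step 15: x0=(0.1567, 0.4697) x1=(-2.0419, 0.2493) x2=(1.3853, -0.9947) x3=(-0.0158, 1.8323) x4=(-1.0280, -0.3431)
step 16: x0=(0.1180, 0.3992) x1=(-2.0608, 0.2559) x2=(1.3520, -0.9523) x3=(-0.0545, 1.8404) x4=(-1.0141, -0.2836)

no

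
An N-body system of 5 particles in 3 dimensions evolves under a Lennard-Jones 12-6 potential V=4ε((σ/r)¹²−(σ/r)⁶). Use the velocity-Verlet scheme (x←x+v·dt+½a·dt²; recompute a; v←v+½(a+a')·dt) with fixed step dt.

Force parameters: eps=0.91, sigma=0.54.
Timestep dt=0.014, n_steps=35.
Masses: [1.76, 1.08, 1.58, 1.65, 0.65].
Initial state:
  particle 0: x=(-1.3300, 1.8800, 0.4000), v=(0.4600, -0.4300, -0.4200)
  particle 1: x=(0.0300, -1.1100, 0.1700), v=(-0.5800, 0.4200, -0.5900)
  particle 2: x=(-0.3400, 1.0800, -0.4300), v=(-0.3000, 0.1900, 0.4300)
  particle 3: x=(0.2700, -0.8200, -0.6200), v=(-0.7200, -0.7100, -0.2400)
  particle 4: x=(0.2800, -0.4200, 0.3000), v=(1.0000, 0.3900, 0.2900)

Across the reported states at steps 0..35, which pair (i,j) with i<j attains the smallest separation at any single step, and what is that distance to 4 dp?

step 0: x0=(-1.3300, 1.8800, 0.4000) x1=(0.0300, -1.1100, 0.1700) x2=(-0.3400, 1.0800, -0.4300) x3=(0.2700, -0.8200, -0.6200) x4=(0.2800, -0.4200, 0.3000)
step 1: x0=(-1.3236, 1.8740, 0.3941) x1=(0.0220, -1.1038, 0.1617) x2=(-0.3442, 1.0827, -0.4240) x3=(0.2599, -0.8300, -0.6233) x4=(0.2938, -0.4150, 0.3039)
step 2: x0=(-1.3171, 1.8680, 0.3882) x1=(0.0143, -1.0971, 0.1533) x2=(-0.3484, 1.0853, -0.4180) x3=(0.2498, -0.8399, -0.6263) x4=(0.3074, -0.4108, 0.3075)
step 3: x0=(-1.3107, 1.8619, 0.3824) x1=(0.0068, -1.0899, 0.1447) x2=(-0.3526, 1.0880, -0.4119) x3=(0.2396, -0.8499, -0.6292) x4=(0.3206, -0.4074, 0.3109)
step 4: x0=(-1.3042, 1.8559, 0.3765) x1=(-0.0004, -1.0821, 0.1360) x2=(-0.3568, 1.0906, -0.4059) x3=(0.2293, -0.8600, -0.6319) x4=(0.3335, -0.4048, 0.3139)
step 5: x0=(-1.2978, 1.8499, 0.3706) x1=(-0.0074, -1.0739, 0.1271) x2=(-0.3610, 1.0933, -0.3999) x3=(0.2191, -0.8701, -0.6343) x4=(0.3460, -0.4028, 0.3167)
step 6: x0=(-1.2913, 1.8438, 0.3647) x1=(-0.0140, -1.0653, 0.1180) x2=(-0.3652, 1.0960, -0.3938) x3=(0.2087, -0.8802, -0.6365) x4=(0.3582, -0.4015, 0.3193)
step 7: x0=(-1.2849, 1.8378, 0.3588) x1=(-0.0204, -1.0562, 0.1086) x2=(-0.3695, 1.0986, -0.3878) x3=(0.1983, -0.8903, -0.6385) x4=(0.3701, -0.4009, 0.3215)
step 8: x0=(-1.2784, 1.8318, 0.3529) x1=(-0.0264, -1.0467, 0.0990) x2=(-0.3737, 1.1013, -0.3817) x3=(0.1879, -0.9005, -0.6402) x4=(0.3816, -0.4008, 0.3235)
step 9: x0=(-1.2719, 1.8257, 0.3470) x1=(-0.0322, -1.0368, 0.0891) x2=(-0.3779, 1.1040, -0.3757) x3=(0.1773, -0.9107, -0.6416) x4=(0.3928, -0.4013, 0.3253)
step 10: x0=(-1.2655, 1.8197, 0.3411) x1=(-0.0376, -1.0265, 0.0789) x2=(-0.3821, 1.1066, -0.3696) x3=(0.1667, -0.9210, -0.6426) x4=(0.4036, -0.4023, 0.3268)
step 11: x0=(-1.2590, 1.8136, 0.3352) x1=(-0.0427, -1.0158, 0.0683) x2=(-0.3864, 1.1093, -0.3636) x3=(0.1560, -0.9313, -0.6434) x4=(0.4141, -0.4038, 0.3281)
step 12: x0=(-1.2525, 1.8076, 0.3293) x1=(-0.0474, -1.0049, 0.0574) x2=(-0.3906, 1.1120, -0.3575) x3=(0.1452, -0.9416, -0.6438) x4=(0.4242, -0.4058, 0.3291)
step 13: x0=(-1.2460, 1.8015, 0.3233) x1=(-0.0517, -0.9936, 0.0459) x2=(-0.3948, 1.1147, -0.3515) x3=(0.1344, -0.9519, -0.6437) x4=(0.4340, -0.4083, 0.3298)
step 14: x0=(-1.2395, 1.7955, 0.3174) x1=(-0.0557, -0.9820, 0.0340) x2=(-0.3991, 1.1174, -0.3454) x3=(0.1234, -0.9623, -0.6433) x4=(0.4434, -0.4112, 0.3303)
step 15: x0=(-1.2330, 1.7894, 0.3115) x1=(-0.0593, -0.9701, 0.0215) x2=(-0.4034, 1.1201, -0.3393) x3=(0.1123, -0.9727, -0.6424) x4=(0.4524, -0.4145, 0.3306)
step 16: x0=(-1.2265, 1.7833, 0.3055) x1=(-0.0625, -0.9580, 0.0084) x2=(-0.4076, 1.1228, -0.3332) x3=(0.1011, -0.9830, -0.6410) x4=(0.4611, -0.4183, 0.3306)
step 17: x0=(-1.2200, 1.7772, 0.2996) x1=(-0.0653, -0.9458, -0.0052) x2=(-0.4119, 1.1255, -0.3271) x3=(0.0897, -0.9933, -0.6391) x4=(0.4693, -0.4224, 0.3303)
step 18: x0=(-1.2134, 1.7711, 0.2937) x1=(-0.0677, -0.9334, -0.0194) x2=(-0.4162, 1.1282, -0.3210) x3=(0.0783, -1.0036, -0.6368) x4=(0.4773, -0.4269, 0.3297)
step 19: x0=(-1.2069, 1.7650, 0.2877) x1=(-0.0698, -0.9208, -0.0340) x2=(-0.4205, 1.1309, -0.3149) x3=(0.0668, -1.0138, -0.6341) x4=(0.4848, -0.4318, 0.3289)
step 20: x0=(-1.2004, 1.7589, 0.2817) x1=(-0.0715, -0.9081, -0.0489) x2=(-0.4248, 1.1337, -0.3088) x3=(0.0552, -1.0240, -0.6311) x4=(0.4919, -0.4369, 0.3279)
step 21: x0=(-1.1938, 1.7528, 0.2757) x1=(-0.0731, -0.8952, -0.0637) x2=(-0.4292, 1.1364, -0.3026) x3=(0.0437, -1.0342, -0.6281) x4=(0.4987, -0.4425, 0.3265)
step 22: x0=(-1.1872, 1.7466, 0.2697) x1=(-0.0745, -0.8820, -0.0778) x2=(-0.4335, 1.1392, -0.2965) x3=(0.0322, -1.0444, -0.6254) x4=(0.5051, -0.4483, 0.3249)
step 23: x0=(-1.1806, 1.7405, 0.2637) x1=(-0.0759, -0.8684, -0.0905) x2=(-0.4379, 1.1419, -0.2903) x3=(0.0209, -1.0549, -0.6235) x4=(0.5112, -0.4544, 0.3230)
step 24: x0=(-1.1740, 1.7343, 0.2577) x1=(-0.0775, -0.8539, -0.1013) x2=(-0.4423, 1.1447, -0.2841) x3=(0.0098, -1.0657, -0.6227) x4=(0.5168, -0.4608, 0.3208)
step 25: x0=(-1.1673, 1.7281, 0.2517) x1=(-0.0792, -0.8384, -0.1098) x2=(-0.4467, 1.1475, -0.2779) x3=(-0.0011, -1.0771, -0.6233) x4=(0.5221, -0.4674, 0.3183)
step 26: x0=(-1.1607, 1.7219, 0.2456) x1=(-0.0809, -0.8219, -0.1163) x2=(-0.4511, 1.1504, -0.2717) x3=(-0.0117, -1.0891, -0.6252) x4=(0.5269, -0.4743, 0.3155)
step 27: x0=(-1.1540, 1.7157, 0.2395) x1=(-0.0826, -0.8046, -0.1214) x2=(-0.4556, 1.1532, -0.2654) x3=(-0.0223, -1.1015, -0.6278) x4=(0.5314, -0.4815, 0.3124)
step 28: x0=(-1.1472, 1.7094, 0.2334) x1=(-0.0841, -0.7869, -0.1257) x2=(-0.4601, 1.1561, -0.2592) x3=(-0.0328, -1.1142, -0.6308) x4=(0.5354, -0.4889, 0.3089)
step 29: x0=(-1.1405, 1.7032, 0.2273) x1=(-0.0853, -0.7689, -0.1297) x2=(-0.4647, 1.1590, -0.2529) x3=(-0.0433, -1.1268, -0.6338) x4=(0.5390, -0.4965, 0.3052)
step 30: x0=(-1.1337, 1.6968, 0.2212) x1=(-0.0862, -0.7511, -0.1339) x2=(-0.4692, 1.1620, -0.2465) x3=(-0.0538, -1.1393, -0.6367) x4=(0.5421, -0.5043, 0.3011)
step 31: x0=(-1.1268, 1.6905, 0.2150) x1=(-0.0868, -0.7335, -0.1383) x2=(-0.4739, 1.1650, -0.2401) x3=(-0.0643, -1.1516, -0.6392) x4=(0.5447, -0.5123, 0.2966)
step 32: x0=(-1.1199, 1.6841, 0.2087) x1=(-0.0871, -0.7162, -0.1430) x2=(-0.4786, 1.1680, -0.2337) x3=(-0.0748, -1.1635, -0.6414) x4=(0.5467, -0.5205, 0.2918)
step 33: x0=(-1.1129, 1.6776, 0.2025) x1=(-0.0871, -0.6993, -0.1481) x2=(-0.4834, 1.1711, -0.2273) x3=(-0.0854, -1.1752, -0.6432) x4=(0.5483, -0.5289, 0.2866)
step 34: x0=(-1.1059, 1.6711, 0.1962) x1=(-0.0867, -0.6828, -0.1534) x2=(-0.4882, 1.1743, -0.2208) x3=(-0.0959, -1.1865, -0.6447) x4=(0.5492, -0.5374, 0.2810)
step 35: x0=(-1.0987, 1.6646, 0.1898) x1=(-0.0860, -0.6668, -0.1590) x2=(-0.4932, 1.1775, -0.2142) x3=(-0.1064, -1.1975, -0.6458) x4=(0.5496, -0.5461, 0.2750)

pair (1,3), distance 0.5695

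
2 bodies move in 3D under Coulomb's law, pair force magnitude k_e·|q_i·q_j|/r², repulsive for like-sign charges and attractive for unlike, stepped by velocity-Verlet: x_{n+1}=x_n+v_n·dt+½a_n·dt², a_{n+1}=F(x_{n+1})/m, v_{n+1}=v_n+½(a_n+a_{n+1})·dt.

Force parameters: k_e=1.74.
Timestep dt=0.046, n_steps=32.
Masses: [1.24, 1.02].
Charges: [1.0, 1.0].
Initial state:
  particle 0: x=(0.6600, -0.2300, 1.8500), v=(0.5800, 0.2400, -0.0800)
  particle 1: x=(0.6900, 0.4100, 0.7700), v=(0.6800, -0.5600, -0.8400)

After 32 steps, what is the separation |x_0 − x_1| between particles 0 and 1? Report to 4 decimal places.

step 0: x0=(0.6600, -0.2300, 1.8500) x1=(0.6900, 0.4100, 0.7700)
step 1: x0=(0.6867, -0.2194, 1.8471) x1=(0.7213, 0.3848, 0.7304)
step 2: x0=(0.7133, -0.2098, 1.8459) x1=(0.7527, 0.3607, 0.6888)
step 3: x0=(0.7398, -0.2009, 1.8462) x1=(0.7841, 0.3376, 0.6453)
step 4: x0=(0.7663, -0.1927, 1.8481) x1=(0.8156, 0.3153, 0.5998)
step 5: x0=(0.7927, -0.1851, 1.8515) x1=(0.8472, 0.2937, 0.5525)
step 6: x0=(0.8191, -0.1780, 1.8564) x1=(0.8788, 0.2728, 0.5035)
step 7: x0=(0.8454, -0.1714, 1.8627) x1=(0.9106, 0.2524, 0.4528)
step 8: x0=(0.8717, -0.1653, 1.8702) x1=(0.9424, 0.2326, 0.4005)
step 9: x0=(0.8979, -0.1594, 1.8790) x1=(0.9742, 0.2131, 0.3467)
step 10: x0=(0.9240, -0.1538, 1.8890) x1=(1.0062, 0.1940, 0.2915)
step 11: x0=(0.9501, -0.1485, 1.9000) x1=(1.0382, 0.1752, 0.2350)
step 12: x0=(0.9761, -0.1433, 1.9120) x1=(1.0703, 0.1566, 0.1772)
step 13: x0=(1.0021, -0.1383, 1.9250) x1=(1.1024, 0.1382, 0.1183)
step 14: x0=(1.0280, -0.1335, 1.9389) x1=(1.1346, 0.1199, 0.0584)
step 15: x0=(1.0539, -0.1287, 1.9535) x1=(1.1668, 0.1018, -0.0026)
step 16: x0=(1.0798, -0.1241, 1.9689) x1=(1.1991, 0.0838, -0.0644)
step 17: x0=(1.1056, -0.1195, 1.9851) x1=(1.2315, 0.0659, -0.1271)
step 18: x0=(1.1313, -0.1150, 2.0018) x1=(1.2639, 0.0481, -0.1906)
step 19: x0=(1.1570, -0.1105, 2.0192) x1=(1.2963, 0.0303, -0.2549)
step 20: x0=(1.1827, -0.1061, 2.0372) x1=(1.3288, 0.0126, -0.3198)
step 21: x0=(1.2084, -0.1016, 2.0557) x1=(1.3614, -0.0051, -0.3854)
step 22: x0=(1.2340, -0.0973, 2.0747) x1=(1.3939, -0.0228, -0.4516)
step 23: x0=(1.2596, -0.0929, 2.0941) x1=(1.4265, -0.0405, -0.5184)
step 24: x0=(1.2852, -0.0885, 2.1140) x1=(1.4592, -0.0582, -0.5856)
step 25: x0=(1.3107, -0.0841, 2.1343) x1=(1.4918, -0.0758, -0.6534)
step 26: x0=(1.3362, -0.0798, 2.1549) x1=(1.5245, -0.0935, -0.7216)
step 27: x0=(1.3617, -0.0754, 2.1759) x1=(1.5572, -0.1111, -0.7903)
step 28: x0=(1.3872, -0.0710, 2.1973) x1=(1.5900, -0.1288, -0.8594)
step 29: x0=(1.4126, -0.0666, 2.2189) x1=(1.6228, -0.1464, -0.9288)
step 30: x0=(1.4380, -0.0622, 2.2409) x1=(1.6556, -0.1641, -0.9986)
step 31: x0=(1.4635, -0.0578, 2.2631) x1=(1.6884, -0.1818, -1.0688)
step 32: x0=(1.4888, -0.0534, 2.2857) x1=(1.7212, -0.1995, -1.1393)

3.4359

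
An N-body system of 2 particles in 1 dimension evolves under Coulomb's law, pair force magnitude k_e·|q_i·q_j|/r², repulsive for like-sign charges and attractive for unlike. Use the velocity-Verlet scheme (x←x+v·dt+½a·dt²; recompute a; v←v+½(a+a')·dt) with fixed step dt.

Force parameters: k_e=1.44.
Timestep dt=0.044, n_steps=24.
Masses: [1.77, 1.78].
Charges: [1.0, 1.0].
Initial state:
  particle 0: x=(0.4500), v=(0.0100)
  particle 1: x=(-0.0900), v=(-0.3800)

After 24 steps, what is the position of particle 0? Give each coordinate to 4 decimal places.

step 0: x0=(0.4500) x1=(-0.0900)
step 1: x0=(0.4531) x1=(-0.1094)
step 2: x0=(0.4613) x1=(-0.1338)
step 3: x0=(0.4738) x1=(-0.1625)
step 4: x0=(0.4903) x1=(-0.1952)
step 5: x0=(0.5101) x1=(-0.2312)
step 6: x0=(0.5328) x1=(-0.2700)
step 7: x0=(0.5579) x1=(-0.3113)
step 8: x0=(0.5851) x1=(-0.3546)
step 9: x0=(0.6141) x1=(-0.3997)
step 10: x0=(0.6446) x1=(-0.4463)
step 11: x0=(0.6764) x1=(-0.4943)
step 12: x0=(0.7094) x1=(-0.5434)
step 13: x0=(0.7434) x1=(-0.5935)
step 14: x0=(0.7783) x1=(-0.6444)
step 15: x0=(0.8140) x1=(-0.6962)
step 16: x0=(0.8503) x1=(-0.7486)
step 17: x0=(0.8873) x1=(-0.8016)
step 18: x0=(0.9248) x1=(-0.8552)
step 19: x0=(0.9628) x1=(-0.9093)
step 20: x0=(1.0013) x1=(-0.9638)
step 21: x0=(1.0401) x1=(-1.0187)
step 22: x0=(1.0794) x1=(-1.0740)
step 23: x0=(1.1189) x1=(-1.1297)
step 24: x0=(1.1588) x1=(-1.1856)

(1.1588)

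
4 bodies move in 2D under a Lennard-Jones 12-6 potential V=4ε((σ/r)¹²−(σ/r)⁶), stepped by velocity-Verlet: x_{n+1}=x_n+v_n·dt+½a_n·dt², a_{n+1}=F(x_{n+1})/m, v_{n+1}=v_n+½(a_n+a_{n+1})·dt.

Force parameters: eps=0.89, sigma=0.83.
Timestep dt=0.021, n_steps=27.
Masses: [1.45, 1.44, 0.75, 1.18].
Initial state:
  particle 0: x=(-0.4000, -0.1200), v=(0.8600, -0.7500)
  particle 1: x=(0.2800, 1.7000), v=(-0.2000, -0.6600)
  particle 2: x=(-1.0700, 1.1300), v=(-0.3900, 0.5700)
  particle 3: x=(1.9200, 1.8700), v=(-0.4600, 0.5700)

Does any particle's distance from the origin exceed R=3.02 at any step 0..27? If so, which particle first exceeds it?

no

step 0: x0=(-0.4000, -0.1200) x1=(0.2800, 1.7000) x2=(-1.0700, 1.1300) x3=(1.9200, 1.8700)
step 1: x0=(-0.3820, -0.1357) x1=(0.2758, 1.6861) x2=(-1.0780, 1.1419) x3=(1.9103, 1.8820)
step 2: x0=(-0.3640, -0.1512) x1=(0.2715, 1.6721) x2=(-1.0856, 1.1536) x3=(1.9005, 1.8939)
step 3: x0=(-0.3461, -0.1666) x1=(0.2671, 1.6581) x2=(-1.0928, 1.1652) x3=(1.8907, 1.9059)
step 4: x0=(-0.3282, -0.1819) x1=(0.2626, 1.6440) x2=(-1.0997, 1.1768) x3=(1.8807, 1.9178)
step 5: x0=(-0.3104, -0.1970) x1=(0.2580, 1.6299) x2=(-1.1062, 1.1883) x3=(1.8707, 1.9297)
step 6: x0=(-0.2926, -0.2121) x1=(0.2534, 1.6157) x2=(-1.1123, 1.1998) x3=(1.8606, 1.9416)
step 7: x0=(-0.2748, -0.2271) x1=(0.2486, 1.6014) x2=(-1.1180, 1.2112) x3=(1.8505, 1.9535)
step 8: x0=(-0.2571, -0.2421) x1=(0.2437, 1.5871) x2=(-1.1234, 1.2226) x3=(1.8402, 1.9654)
step 9: x0=(-0.2393, -0.2570) x1=(0.2388, 1.5728) x2=(-1.1285, 1.2341) x3=(1.8299, 1.9772)
step 10: x0=(-0.2216, -0.2718) x1=(0.2337, 1.5583) x2=(-1.1331, 1.2455) x3=(1.8195, 1.9890)
step 11: x0=(-0.2039, -0.2865) x1=(0.2285, 1.5439) x2=(-1.1374, 1.2570) x3=(1.8090, 2.0008)
step 12: x0=(-0.1862, -0.3012) x1=(0.2231, 1.5294) x2=(-1.1412, 1.2685) x3=(1.7984, 2.0126)
step 13: x0=(-0.1685, -0.3159) x1=(0.2176, 1.5148) x2=(-1.1447, 1.2800) x3=(1.7878, 2.0244)
step 14: x0=(-0.1509, -0.3305) x1=(0.2120, 1.5002) x2=(-1.1478, 1.2915) x3=(1.7771, 2.0361)
step 15: x0=(-0.1332, -0.3450) x1=(0.2062, 1.4856) x2=(-1.1504, 1.3031) x3=(1.7663, 2.0478)
step 16: x0=(-0.1155, -0.3596) x1=(0.2003, 1.4709) x2=(-1.1526, 1.3147) x3=(1.7554, 2.0595)
step 17: x0=(-0.0979, -0.3740) x1=(0.1942, 1.4562) x2=(-1.1544, 1.3263) x3=(1.7445, 2.0712)
step 18: x0=(-0.0802, -0.3885) x1=(0.1879, 1.4415) x2=(-1.1557, 1.3379) x3=(1.7335, 2.0828)
step 19: x0=(-0.0626, -0.4028) x1=(0.1814, 1.4267) x2=(-1.1565, 1.3495) x3=(1.7225, 2.0944)
step 20: x0=(-0.0449, -0.4172) x1=(0.1748, 1.4120) x2=(-1.1569, 1.3611) x3=(1.7114, 2.1060)
step 21: x0=(-0.0273, -0.4315) x1=(0.1679, 1.3972) x2=(-1.1568, 1.3727) x3=(1.7002, 2.1175)
step 22: x0=(-0.0096, -0.4458) x1=(0.1608, 1.3824) x2=(-1.1561, 1.3844) x3=(1.6889, 2.1291)
step 23: x0=(0.0080, -0.4600) x1=(0.1535, 1.3676) x2=(-1.1549, 1.3960) x3=(1.6776, 2.1405)
step 24: x0=(0.0257, -0.4742) x1=(0.1459, 1.3528) x2=(-1.1532, 1.4075) x3=(1.6663, 2.1520)
step 25: x0=(0.0433, -0.4883) x1=(0.1381, 1.3380) x2=(-1.1509, 1.4191) x3=(1.6549, 2.1634)
step 26: x0=(0.0610, -0.5024) x1=(0.1300, 1.3232) x2=(-1.1480, 1.4306) x3=(1.6434, 2.1748)
step 27: x0=(0.0786, -0.5165) x1=(0.1216, 1.3084) x2=(-1.1444, 1.4420) x3=(1.6319, 2.1862)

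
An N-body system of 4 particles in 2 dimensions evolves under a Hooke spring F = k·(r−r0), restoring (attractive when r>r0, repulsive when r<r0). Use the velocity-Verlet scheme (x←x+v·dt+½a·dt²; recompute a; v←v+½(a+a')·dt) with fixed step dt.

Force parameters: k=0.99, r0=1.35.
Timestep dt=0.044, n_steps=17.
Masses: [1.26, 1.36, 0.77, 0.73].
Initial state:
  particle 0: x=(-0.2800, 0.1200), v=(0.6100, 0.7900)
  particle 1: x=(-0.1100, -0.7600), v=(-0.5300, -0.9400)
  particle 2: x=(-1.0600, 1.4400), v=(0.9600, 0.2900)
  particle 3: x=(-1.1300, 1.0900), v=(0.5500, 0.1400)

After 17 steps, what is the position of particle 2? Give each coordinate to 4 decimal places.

(-0.1465, 1.5296)

step 0: x0=(-0.2800, 0.1200) x1=(-0.1100, -0.7600) x2=(-1.0600, 1.4400) x3=(-1.1300, 1.0900)
step 1: x0=(-0.2533, 0.1552) x1=(-0.1338, -0.8005) x2=(-1.0169, 1.4526) x3=(-1.1056, 1.0941)
step 2: x0=(-0.2266, 0.1911) x1=(-0.1586, -0.8392) x2=(-0.9720, 1.4647) x3=(-1.0811, 1.0940)
step 3: x0=(-0.2000, 0.2275) x1=(-0.1844, -0.8759) x2=(-0.9254, 1.4763) x3=(-1.0565, 1.0898)
step 4: x0=(-0.1734, 0.2642) x1=(-0.2110, -0.9104) x2=(-0.8771, 1.4873) x3=(-1.0322, 1.0816)
step 5: x0=(-0.1465, 0.3012) x1=(-0.2386, -0.9425) x2=(-0.8271, 1.4975) x3=(-1.0082, 1.0695)
step 6: x0=(-0.1195, 0.3381) x1=(-0.2670, -0.9722) x2=(-0.7756, 1.5069) x3=(-0.9848, 1.0536)
step 7: x0=(-0.0922, 0.3748) x1=(-0.2960, -0.9991) x2=(-0.7226, 1.5154) x3=(-0.9620, 1.0341)
step 8: x0=(-0.0645, 0.4112) x1=(-0.3257, -1.0234) x2=(-0.6683, 1.5228) x3=(-0.9401, 1.0111)
step 9: x0=(-0.0365, 0.4471) x1=(-0.3559, -1.0447) x2=(-0.6127, 1.5291) x3=(-0.9192, 0.9848)
step 10: x0=(-0.0080, 0.4823) x1=(-0.3865, -1.0630) x2=(-0.5561, 1.5342) x3=(-0.8994, 0.9554)
step 11: x0=(0.0210, 0.5166) x1=(-0.4174, -1.0782) x2=(-0.4986, 1.5380) x3=(-0.8808, 0.9230)
step 12: x0=(0.0505, 0.5501) x1=(-0.4485, -1.0902) x2=(-0.4405, 1.5404) x3=(-0.8636, 0.8878)
step 13: x0=(0.0805, 0.5824) x1=(-0.4796, -1.0991) x2=(-0.3818, 1.5414) x3=(-0.8477, 0.8499)
step 14: x0=(0.1111, 0.6136) x1=(-0.5106, -1.1046) x2=(-0.3229, 1.5408) x3=(-0.8332, 0.8096)
step 15: x0=(0.1422, 0.6435) x1=(-0.5414, -1.1069) x2=(-0.2639, 1.5387) x3=(-0.8202, 0.7670)
step 16: x0=(0.1738, 0.6721) x1=(-0.5719, -1.1059) x2=(-0.2050, 1.5350) x3=(-0.8085, 0.7222)
step 17: x0=(0.2059, 0.6993) x1=(-0.6018, -1.1016) x2=(-0.1465, 1.5296) x3=(-0.7982, 0.6755)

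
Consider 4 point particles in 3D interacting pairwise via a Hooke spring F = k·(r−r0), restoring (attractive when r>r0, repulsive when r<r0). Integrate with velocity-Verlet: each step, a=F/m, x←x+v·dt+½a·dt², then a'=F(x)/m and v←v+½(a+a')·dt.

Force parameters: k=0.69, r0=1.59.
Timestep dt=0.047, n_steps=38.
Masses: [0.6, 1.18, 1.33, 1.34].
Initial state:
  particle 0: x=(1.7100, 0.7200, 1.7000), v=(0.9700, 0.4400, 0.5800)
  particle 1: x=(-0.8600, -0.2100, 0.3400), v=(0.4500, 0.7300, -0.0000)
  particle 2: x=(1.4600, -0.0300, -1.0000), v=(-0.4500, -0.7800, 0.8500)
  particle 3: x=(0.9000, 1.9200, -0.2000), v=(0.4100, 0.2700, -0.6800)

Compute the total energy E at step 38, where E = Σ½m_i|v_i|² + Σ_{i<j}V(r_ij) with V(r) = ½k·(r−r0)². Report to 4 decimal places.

4.8918

step 0: x0=(1.7100, 0.7200, 1.7000) x1=(-0.8600, -0.2100, 0.3400) x2=(1.4600, -0.0300, -1.0000) x3=(0.9000, 1.9200, -0.2000)
step 1: x0=(1.7535, 0.7402, 1.7241) x1=(-0.8369, -0.1748, 0.3399) x2=(1.4383, -0.0662, -0.9589) x3=(0.9191, 1.9316, -0.2316)
step 2: x0=(1.7928, 0.7595, 1.7419) x1=(-0.8101, -0.1377, 0.3397) x2=(1.4155, -0.1014, -0.9157) x3=(0.9378, 1.9411, -0.2623)
step 3: x0=(1.8277, 0.7777, 1.7531) x1=(-0.7797, -0.0989, 0.3395) x2=(1.3919, -0.1356, -0.8704) x3=(0.9561, 1.9485, -0.2922)
step 4: x0=(1.8581, 0.7950, 1.7578) x1=(-0.7456, -0.0585, 0.3392) x2=(1.3674, -0.1686, -0.8231) x3=(0.9741, 1.9537, -0.3211)
step 5: x0=(1.8838, 0.8112, 1.7559) x1=(-0.7080, -0.0165, 0.3389) x2=(1.3422, -0.2005, -0.7740) x3=(0.9918, 1.9568, -0.3489)
step 6: x0=(1.9050, 0.8265, 1.7476) x1=(-0.6671, 0.0270, 0.3387) x2=(1.3164, -0.2310, -0.7230) x3=(1.0093, 1.9578, -0.3757)
step 7: x0=(1.9215, 0.8407, 1.7328) x1=(-0.6229, 0.0719, 0.3386) x2=(1.2901, -0.2603, -0.6704) x3=(1.0264, 1.9567, -0.4013)
step 8: x0=(1.9335, 0.8540, 1.7118) x1=(-0.5757, 0.1180, 0.3386) x2=(1.2634, -0.2881, -0.6162) x3=(1.0433, 1.9536, -0.4258)
step 9: x0=(1.9410, 0.8662, 1.6846) x1=(-0.5256, 0.1654, 0.3387) x2=(1.2364, -0.3146, -0.5606) x3=(1.0599, 1.9484, -0.4490)
step 10: x0=(1.9441, 0.8775, 1.6517) x1=(-0.4728, 0.2139, 0.3390) x2=(1.2092, -0.3396, -0.5037) x3=(1.0763, 1.9412, -0.4711)
step 11: x0=(1.9430, 0.8879, 1.6132) x1=(-0.4176, 0.2635, 0.3394) x2=(1.1820, -0.3632, -0.4456) x3=(1.0925, 1.9321, -0.4920)
step 12: x0=(1.9378, 0.8974, 1.5694) x1=(-0.3600, 0.3139, 0.3401) x2=(1.1547, -0.3853, -0.3866) x3=(1.1085, 1.9211, -0.5116)
step 13: x0=(1.9288, 0.9060, 1.5207) x1=(-0.3005, 0.3653, 0.3409) x2=(1.1276, -0.4059, -0.3267) x3=(1.1243, 1.9083, -0.5301)
step 14: x0=(1.9163, 0.9139, 1.4675) x1=(-0.2390, 0.4174, 0.3418) x2=(1.1006, -0.4252, -0.2661) x3=(1.1400, 1.8938, -0.5474)
step 15: x0=(1.9005, 0.9211, 1.4102) x1=(-0.1760, 0.4702, 0.3430) x2=(1.0738, -0.4430, -0.2049) x3=(1.1554, 1.8776, -0.5635)
step 16: x0=(1.8817, 0.9276, 1.3492) x1=(-0.1116, 0.5236, 0.3442) x2=(1.0473, -0.4595, -0.1433) x3=(1.1708, 1.8597, -0.5786)
step 17: x0=(1.8603, 0.9335, 1.2849) x1=(-0.0461, 0.5776, 0.3456) x2=(1.0211, -0.4746, -0.0814) x3=(1.1860, 1.8404, -0.5925)
step 18: x0=(1.8366, 0.9389, 1.2178) x1=(0.0205, 0.6320, 0.3470) x2=(0.9952, -0.4885, -0.0192) x3=(1.2010, 1.8196, -0.6055)
step 19: x0=(1.8110, 0.9438, 1.1483) x1=(0.0877, 0.6869, 0.3485) x2=(0.9697, -0.5012, 0.0430) x3=(1.2159, 1.7974, -0.6176)
step 20: x0=(1.7838, 0.9484, 1.0769) x1=(0.1555, 0.7421, 0.3500) x2=(0.9445, -0.5127, 0.1052) x3=(1.2307, 1.7739, -0.6288)
step 21: x0=(1.7555, 0.9526, 1.0040) x1=(0.2236, 0.7976, 0.3515) x2=(0.9196, -0.5231, 0.1673) x3=(1.2454, 1.7493, -0.6392)
step 22: x0=(1.7265, 0.9566, 0.9299) x1=(0.2918, 0.8533, 0.3530) x2=(0.8951, -0.5324, 0.2292) x3=(1.2599, 1.7235, -0.6489)
step 23: x0=(1.6971, 0.9602, 0.8552) x1=(0.3600, 0.9090, 0.3544) x2=(0.8709, -0.5407, 0.2909) x3=(1.2744, 1.6967, -0.6581)
step 24: x0=(1.6678, 0.9636, 0.7802) x1=(0.4279, 0.9649, 0.3558) x2=(0.8470, -0.5478, 0.3523) x3=(1.2887, 1.6689, -0.6666)
step 25: x0=(1.6389, 0.9667, 0.7051) x1=(0.4955, 1.0207, 0.3571) x2=(0.8234, -0.5540, 0.4133) x3=(1.3029, 1.6403, -0.6748)
step 26: x0=(1.6108, 0.9694, 0.6302) x1=(0.5625, 1.0764, 0.3584) x2=(0.8001, -0.5590, 0.4738) x3=(1.3170, 1.6108, -0.6827)
step 27: x0=(1.5838, 0.9714, 0.5559) x1=(0.6287, 1.1321, 0.3597) x2=(0.7770, -0.5629, 0.5339) x3=(1.3310, 1.5805, -0.6903)
step 28: x0=(1.5582, 0.9728, 0.4823) x1=(0.6940, 1.1875, 0.3612) x2=(0.7542, -0.5656, 0.5935) x3=(1.3449, 1.5495, -0.6979)
step 29: x0=(1.5341, 0.9730, 0.4095) x1=(0.7583, 1.2429, 0.3628) x2=(0.7318, -0.5670, 0.6525) x3=(1.3586, 1.5178, -0.7054)
step 30: x0=(1.5119, 0.9719, 0.3377) x1=(0.8214, 1.2982, 0.3648) x2=(0.7097, -0.5671, 0.7108) x3=(1.3722, 1.4855, -0.7130)
step 31: x0=(1.4915, 0.9691, 0.2668) x1=(0.8834, 1.3534, 0.3674) x2=(0.6881, -0.5657, 0.7683) x3=(1.3856, 1.4525, -0.7207)
step 32: x0=(1.4727, 0.9640, 0.1969) x1=(0.9441, 1.4088, 0.3706) x2=(0.6669, -0.5629, 0.8251) x3=(1.3989, 1.4190, -0.7287)
step 33: x0=(1.4555, 0.9565, 0.1279) x1=(1.0037, 1.4643, 0.3748) x2=(0.6462, -0.5583, 0.8809) x3=(1.4119, 1.3848, -0.7370)
step 34: x0=(1.4394, 0.9461, 0.0599) x1=(1.0623, 1.5199, 0.3800) x2=(0.6261, -0.5521, 0.9357) x3=(1.4247, 1.3500, -0.7456)
step 35: x0=(1.4240, 0.9327, -0.0071) x1=(1.1201, 1.5757, 0.3863) x2=(0.6067, -0.5440, 0.9894) x3=(1.4373, 1.3147, -0.7545)
step 36: x0=(1.4090, 0.9161, -0.0729) x1=(1.1772, 1.6316, 0.3937) x2=(0.5881, -0.5341, 1.0419) x3=(1.4497, 1.2787, -0.7638)
step 37: x0=(1.3938, 0.8964, -0.1372) x1=(1.2337, 1.6875, 0.4024) x2=(0.5702, -0.5221, 1.0930) x3=(1.4617, 1.2423, -0.7735)
step 38: x0=(1.3783, 0.8735, -0.1998) x1=(1.2897, 1.7431, 0.4122) x2=(0.5532, -0.5081, 1.1427) x3=(1.4735, 1.2053, -0.7835)
step 0 velocities: v0=(0.9700, 0.4400, 0.5800) v1=(0.4500, 0.7300, -0.0000) v2=(-0.4500, -0.7800, 0.8500) v3=(0.4100, 0.2700, -0.6800)
step 0: KE=2.3661, PE=2.5269, E=4.8930
step 38 velocities: v0=(-0.3385, -0.5190, -1.3093) v1=(1.1869, 1.1810, 0.2189) v2=(-0.3506, 0.3211, 1.0392) v3=(0.2483, -0.7907, -0.2146)
step 38: KE=3.6714, PE=1.2204, E=4.8918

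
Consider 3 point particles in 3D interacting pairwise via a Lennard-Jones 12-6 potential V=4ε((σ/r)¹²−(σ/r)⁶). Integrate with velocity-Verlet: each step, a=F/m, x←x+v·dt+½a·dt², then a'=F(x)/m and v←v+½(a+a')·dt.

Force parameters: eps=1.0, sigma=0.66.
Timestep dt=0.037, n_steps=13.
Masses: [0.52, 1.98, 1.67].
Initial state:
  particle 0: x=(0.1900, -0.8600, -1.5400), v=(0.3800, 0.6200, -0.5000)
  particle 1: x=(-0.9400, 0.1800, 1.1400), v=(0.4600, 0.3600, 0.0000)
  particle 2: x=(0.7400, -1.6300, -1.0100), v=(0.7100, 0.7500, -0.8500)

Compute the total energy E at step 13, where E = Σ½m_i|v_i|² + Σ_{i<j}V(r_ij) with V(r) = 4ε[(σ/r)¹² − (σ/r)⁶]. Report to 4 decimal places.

2.1162

step 0: x0=(0.1900, -0.8600, -1.5400) x1=(-0.9400, 0.1800, 1.1400) x2=(0.7400, -1.6300, -1.0100)
step 1: x0=(0.2047, -0.8380, -1.5578) x1=(-0.9230, 0.1933, 1.1400) x2=(0.7661, -1.6020, -1.0417)
step 2: x0=(0.2209, -0.8179, -1.5744) x1=(-0.9060, 0.2066, 1.1400) x2=(0.7917, -1.5733, -1.0737)
step 3: x0=(0.2386, -0.7999, -1.5896) x1=(-0.8889, 0.2200, 1.1400) x2=(0.8168, -1.5440, -1.1062)
step 4: x0=(0.2580, -0.7840, -1.6034) x1=(-0.8719, 0.2333, 1.1400) x2=(0.8414, -1.5141, -1.1391)
step 5: x0=(0.2792, -0.7705, -1.6156) x1=(-0.8549, 0.2466, 1.1400) x2=(0.8655, -1.4834, -1.1725)
step 6: x0=(0.3027, -0.7597, -1.6263) x1=(-0.8379, 0.2599, 1.1400) x2=(0.8888, -1.4519, -1.2064)
step 7: x0=(0.3286, -0.7519, -1.6351) x1=(-0.8209, 0.2732, 1.1400) x2=(0.9114, -1.4194, -1.2409)
step 8: x0=(0.3578, -0.7476, -1.6418) x1=(-0.8038, 0.2865, 1.1400) x2=(0.9329, -1.3858, -1.2760)
step 9: x0=(0.3908, -0.7477, -1.6460) x1=(-0.7868, 0.2999, 1.1400) x2=(0.9533, -1.3509, -1.3119)
step 10: x0=(0.4288, -0.7531, -1.6472) x1=(-0.7698, 0.3132, 1.1400) x2=(0.9721, -1.3143, -1.3487)
step 11: x0=(0.4729, -0.7648, -1.6451) x1=(-0.7528, 0.3265, 1.1400) x2=(0.9890, -1.2758, -1.3866)
step 12: x0=(0.5216, -0.7811, -1.6407) x1=(-0.7357, 0.3398, 1.1400) x2=(1.0045, -1.2358, -1.4251)
step 13: x0=(0.5507, -0.7789, -1.6450) x1=(-0.7187, 0.3531, 1.1399) x2=(1.0261, -1.2016, -1.4610)
step 0 velocities: v0=(0.3800, 0.6200, -0.5000) v1=(0.4600, 0.3600, 0.0000) v2=(0.7100, 0.7500, -0.8500)
step 0: KE=2.0342, PE=-0.1935, E=1.8407
step 13 velocities: v0=(-0.0839, 0.8331, -0.4539) v1=(0.4601, 0.3599, -0.0002) v2=(0.8543, 0.6837, -0.8641)
step 13: KE=2.1970, PE=-0.0809, E=2.1162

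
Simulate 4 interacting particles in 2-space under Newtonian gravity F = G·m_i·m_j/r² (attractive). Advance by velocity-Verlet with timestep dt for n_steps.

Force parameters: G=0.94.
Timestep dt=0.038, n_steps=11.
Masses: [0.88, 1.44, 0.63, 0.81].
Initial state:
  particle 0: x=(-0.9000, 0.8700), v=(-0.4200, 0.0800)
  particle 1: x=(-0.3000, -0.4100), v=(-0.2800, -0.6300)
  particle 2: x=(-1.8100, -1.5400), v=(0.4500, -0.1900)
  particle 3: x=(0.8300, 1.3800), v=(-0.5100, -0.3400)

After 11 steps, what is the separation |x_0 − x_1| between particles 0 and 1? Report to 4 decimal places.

1.6100

step 0: x0=(-0.9000, 0.8700) x1=(-0.3000, -0.4100) x2=(-1.8100, -1.5400) x3=(0.8300, 1.3800)
step 1: x0=(-0.9156, 0.8726) x1=(-0.3108, -0.4336) x2=(-1.7926, -1.5469) x3=(0.8103, 1.3668)
step 2: x0=(-0.9305, 0.8743) x1=(-0.3219, -0.4567) x2=(-1.7747, -1.5533) x3=(0.7900, 1.3531)
step 3: x0=(-0.9448, 0.8751) x1=(-0.3333, -0.4792) x2=(-1.7562, -1.5591) x3=(0.7691, 1.3389)
step 4: x0=(-0.9584, 0.8751) x1=(-0.3451, -0.5011) x2=(-1.7371, -1.5643) x3=(0.7475, 1.3242)
step 5: x0=(-0.9714, 0.8743) x1=(-0.3571, -0.5226) x2=(-1.7173, -1.5689) x3=(0.7253, 1.3090)
step 6: x0=(-0.9837, 0.8727) x1=(-0.3695, -0.5435) x2=(-1.6970, -1.5729) x3=(0.7025, 1.2933)
step 7: x0=(-0.9953, 0.8703) x1=(-0.3821, -0.5640) x2=(-1.6760, -1.5761) x3=(0.6790, 1.2770)
step 8: x0=(-1.0064, 0.8671) x1=(-0.3951, -0.5840) x2=(-1.6543, -1.5787) x3=(0.6549, 1.2602)
step 9: x0=(-1.0167, 0.8631) x1=(-0.4084, -0.6035) x2=(-1.6319, -1.5806) x3=(0.6301, 1.2429)
step 10: x0=(-1.0265, 0.8584) x1=(-0.4221, -0.6226) x2=(-1.6088, -1.5817) x3=(0.6046, 1.2251)
step 11: x0=(-1.0356, 0.8529) x1=(-0.4361, -0.6413) x2=(-1.5850, -1.5821) x3=(0.5785, 1.2068)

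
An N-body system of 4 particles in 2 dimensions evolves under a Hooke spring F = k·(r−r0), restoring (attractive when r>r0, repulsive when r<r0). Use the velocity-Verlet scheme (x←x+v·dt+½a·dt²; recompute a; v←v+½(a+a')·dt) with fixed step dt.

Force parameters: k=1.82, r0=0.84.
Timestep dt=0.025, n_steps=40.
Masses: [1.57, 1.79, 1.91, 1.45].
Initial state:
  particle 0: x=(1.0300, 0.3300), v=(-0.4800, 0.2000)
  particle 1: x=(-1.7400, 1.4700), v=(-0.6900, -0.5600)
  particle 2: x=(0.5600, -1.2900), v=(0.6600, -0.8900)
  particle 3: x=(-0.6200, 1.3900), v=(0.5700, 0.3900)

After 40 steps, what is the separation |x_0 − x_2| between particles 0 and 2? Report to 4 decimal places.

1.0070

step 0: x0=(1.0300, 0.3300) x1=(-1.7400, 1.4700) x2=(0.5600, -1.2900) x3=(-0.6200, 1.3900)
step 1: x0=(1.0169, 0.3352) x1=(-1.7560, 1.4551) x2=(0.5758, -1.3108) x3=(-0.6052, 1.3988)
step 2: x0=(1.0014, 0.3409) x1=(-1.7693, 1.4383) x2=(0.5902, -1.3287) x3=(-0.5892, 1.4056)
step 3: x0=(0.9838, 0.3469) x1=(-1.7801, 1.4196) x2=(0.6031, -1.3436) x3=(-0.5721, 1.4103)
step 4: x0=(0.9639, 0.3533) x1=(-1.7881, 1.3991) x2=(0.6145, -1.3556) x3=(-0.5540, 1.4131)
step 5: x0=(0.9419, 0.3600) x1=(-1.7935, 1.3767) x2=(0.6244, -1.3646) x3=(-0.5348, 1.4139)
step 6: x0=(0.9178, 0.3669) x1=(-1.7962, 1.3526) x2=(0.6328, -1.3706) x3=(-0.5148, 1.4126)
step 7: x0=(0.8916, 0.3742) x1=(-1.7963, 1.3267) x2=(0.6397, -1.3737) x3=(-0.4938, 1.4093)
step 8: x0=(0.8634, 0.3816) x1=(-1.7936, 1.2991) x2=(0.6451, -1.3737) x3=(-0.4720, 1.4040)
step 9: x0=(0.8333, 0.3892) x1=(-1.7882, 1.2698) x2=(0.6489, -1.3708) x3=(-0.4494, 1.3967)
step 10: x0=(0.8014, 0.3969) x1=(-1.7802, 1.2389) x2=(0.6513, -1.3650) x3=(-0.4261, 1.3874)
step 11: x0=(0.7677, 0.4047) x1=(-1.7695, 1.2063) x2=(0.6521, -1.3562) x3=(-0.4022, 1.3761)
step 12: x0=(0.7324, 0.4126) x1=(-1.7563, 1.1722) x2=(0.6514, -1.3446) x3=(-0.3776, 1.3630)
step 13: x0=(0.6954, 0.4205) x1=(-1.7404, 1.1366) x2=(0.6492, -1.3302) x3=(-0.3526, 1.3479)
step 14: x0=(0.6569, 0.4283) x1=(-1.7220, 1.0996) x2=(0.6455, -1.3129) x3=(-0.3271, 1.3310)
step 15: x0=(0.6171, 0.4360) x1=(-1.7011, 1.0612) x2=(0.6403, -1.2930) x3=(-0.3013, 1.3123)
step 16: x0=(0.5759, 0.4436) x1=(-1.6778, 1.0215) x2=(0.6337, -1.2703) x3=(-0.2751, 1.2919)
step 17: x0=(0.5335, 0.4510) x1=(-1.6521, 0.9805) x2=(0.6257, -1.2451) x3=(-0.2487, 1.2698)
step 18: x0=(0.4900, 0.4582) x1=(-1.6241, 0.9384) x2=(0.6164, -1.2174) x3=(-0.2221, 1.2461)
step 19: x0=(0.4455, 0.4651) x1=(-1.5939, 0.8952) x2=(0.6056, -1.1873) x3=(-0.1954, 1.2209)
step 20: x0=(0.4001, 0.4717) x1=(-1.5615, 0.8509) x2=(0.5936, -1.1548) x3=(-0.1687, 1.1942)
step 21: x0=(0.3539, 0.4779) x1=(-1.5270, 0.8057) x2=(0.5803, -1.1201) x3=(-0.1420, 1.1661)
step 22: x0=(0.3071, 0.4837) x1=(-1.4906, 0.7596) x2=(0.5657, -1.0832) x3=(-0.1153, 1.1367)
step 23: x0=(0.2596, 0.4891) x1=(-1.4523, 0.7127) x2=(0.5500, -1.0443) x3=(-0.0888, 1.1062)
step 24: x0=(0.2117, 0.4939) x1=(-1.4122, 0.6650) x2=(0.5331, -1.0034) x3=(-0.0625, 1.0745)
step 25: x0=(0.1633, 0.4981) x1=(-1.3704, 0.6167) x2=(0.5152, -0.9607) x3=(-0.0364, 1.0419)
step 26: x0=(0.1147, 0.5018) x1=(-1.3271, 0.5678) x2=(0.4962, -0.9163) x3=(-0.0105, 1.0084)
step 27: x0=(0.0657, 0.5048) x1=(-1.2823, 0.5184) x2=(0.4763, -0.8703) x3=(0.0152, 0.9741)
step 28: x0=(0.0166, 0.5072) x1=(-1.2362, 0.4685) x2=(0.4554, -0.8228) x3=(0.0406, 0.9391)
step 29: x0=(-0.0328, 0.5088) x1=(-1.1888, 0.4183) x2=(0.4337, -0.7740) x3=(0.0659, 0.9036)
step 30: x0=(-0.0823, 0.5098) x1=(-1.1403, 0.3677) x2=(0.4112, -0.7240) x3=(0.0910, 0.8676)
step 31: x0=(-0.1320, 0.5101) x1=(-1.0909, 0.3169) x2=(0.3880, -0.6728) x3=(0.1160, 0.8312)
step 32: x0=(-0.1819, 0.5099) x1=(-1.0406, 0.2659) x2=(0.3642, -0.6208) x3=(0.1410, 0.7944)
step 33: x0=(-0.2319, 0.5092) x1=(-0.9895, 0.2148) x2=(0.3398, -0.5678) x3=(0.1659, 0.7572)
step 34: x0=(-0.2819, 0.5081) x1=(-0.9379, 0.1635) x2=(0.3148, -0.5142) x3=(0.1909, 0.7195)
step 35: x0=(-0.3320, 0.5067) x1=(-0.8857, 0.1122) x2=(0.2895, -0.4600) x3=(0.2158, 0.6816)
step 36: x0=(-0.3821, 0.5052) x1=(-0.8331, 0.0608) x2=(0.2638, -0.4054) x3=(0.2407, 0.6433)
step 37: x0=(-0.4320, 0.5035) x1=(-0.7802, 0.0093) x2=(0.2378, -0.3504) x3=(0.2654, 0.6048)
step 38: x0=(-0.4819, 0.5019) x1=(-0.7270, -0.0423) x2=(0.2115, -0.2951) x3=(0.2900, 0.5660)
step 39: x0=(-0.5316, 0.5003) x1=(-0.6737, -0.0938) x2=(0.1851, -0.2398) x3=(0.3144, 0.5271)
step 40: x0=(-0.5812, 0.4987) x1=(-0.6201, -0.1455) x2=(0.1586, -0.1844) x3=(0.3387, 0.4881)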